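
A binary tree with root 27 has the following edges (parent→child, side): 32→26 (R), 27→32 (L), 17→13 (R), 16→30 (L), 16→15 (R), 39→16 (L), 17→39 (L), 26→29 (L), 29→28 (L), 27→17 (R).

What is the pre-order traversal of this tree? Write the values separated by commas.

Pre-order visits the node, then its left subtree, then its right subtree.
Visit 27.
At 27: go left to 32.
  Visit 32.
  At 32: no left child.
  At 32: go right to 26.
    Visit 26.
    At 26: go left to 29.
      Visit 29.
      At 29: go left to 28.
        28 is a leaf — visit 28.
      At 29: no right child.
    At 26: no right child.
At 27: go right to 17.
  Visit 17.
  At 17: go left to 39.
    Visit 39.
    At 39: go left to 16.
      Visit 16.
      At 16: go left to 30.
        30 is a leaf — visit 30.
      At 16: go right to 15.
        15 is a leaf — visit 15.
    At 39: no right child.
  At 17: go right to 13.
    13 is a leaf — visit 13.

27, 32, 26, 29, 28, 17, 39, 16, 30, 15, 13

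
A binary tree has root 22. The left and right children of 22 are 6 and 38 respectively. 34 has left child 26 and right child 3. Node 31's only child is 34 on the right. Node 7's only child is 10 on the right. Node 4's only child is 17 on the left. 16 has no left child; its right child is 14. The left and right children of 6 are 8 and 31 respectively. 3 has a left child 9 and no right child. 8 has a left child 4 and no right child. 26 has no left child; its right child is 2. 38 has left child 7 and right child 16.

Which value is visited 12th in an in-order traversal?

7

In-order visits the left subtree, then the node, then the right subtree.
At 22: go left to 6.
  At 6: go left to 8.
    At 8: go left to 4.
      At 4: go left to 17.
        17 is a leaf — visit 17.
      Visit 4.
      At 4: no right child.
    Visit 8.
    At 8: no right child.
  Visit 6.
  At 6: go right to 31.
    At 31: no left child.
    Visit 31.
    At 31: go right to 34.
      At 34: go left to 26.
        At 26: no left child.
        Visit 26.
        At 26: go right to 2.
          2 is a leaf — visit 2.
      Visit 34.
      At 34: go right to 3.
        At 3: go left to 9.
          9 is a leaf — visit 9.
        Visit 3.
        At 3: no right child.
Visit 22.
At 22: go right to 38.
  At 38: go left to 7.
    At 7: no left child.
    Visit 7.
    At 7: go right to 10.
      10 is a leaf — visit 10.
  Visit 38.
  At 38: go right to 16.
    At 16: no left child.
    Visit 16.
    At 16: go right to 14.
      14 is a leaf — visit 14.
Full in-order sequence: 17, 4, 8, 6, 31, 26, 2, 34, 9, 3, 22, 7, 10, 38, 16, 14.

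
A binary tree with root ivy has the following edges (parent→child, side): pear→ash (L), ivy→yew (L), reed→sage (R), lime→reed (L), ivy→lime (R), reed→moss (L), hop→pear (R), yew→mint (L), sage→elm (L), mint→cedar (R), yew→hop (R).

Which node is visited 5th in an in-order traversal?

In-order visits the left subtree, then the node, then the right subtree.
At ivy: go left to yew.
  At yew: go left to mint.
    At mint: no left child.
    Visit mint.
    At mint: go right to cedar.
      cedar is a leaf — visit cedar.
  Visit yew.
  At yew: go right to hop.
    At hop: no left child.
    Visit hop.
    At hop: go right to pear.
      At pear: go left to ash.
        ash is a leaf — visit ash.
      Visit pear.
      At pear: no right child.
Visit ivy.
At ivy: go right to lime.
  At lime: go left to reed.
    At reed: go left to moss.
      moss is a leaf — visit moss.
    Visit reed.
    At reed: go right to sage.
      At sage: go left to elm.
        elm is a leaf — visit elm.
      Visit sage.
      At sage: no right child.
  Visit lime.
  At lime: no right child.
Full in-order sequence: mint, cedar, yew, hop, ash, pear, ivy, moss, reed, elm, sage, lime.

ash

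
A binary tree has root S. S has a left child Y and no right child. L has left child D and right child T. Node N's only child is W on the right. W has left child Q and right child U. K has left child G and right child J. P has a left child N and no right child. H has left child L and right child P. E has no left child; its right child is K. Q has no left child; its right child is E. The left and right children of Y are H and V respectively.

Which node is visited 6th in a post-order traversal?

Post-order visits the left subtree, then the right subtree, then the node.
At S: go left to Y.
  At Y: go left to H.
    At H: go left to L.
      At L: go left to D.
        D is a leaf — visit D.
      At L: go right to T.
        T is a leaf — visit T.
      Visit L.
    At H: go right to P.
      At P: go left to N.
        At N: no left child.
        At N: go right to W.
          At W: go left to Q.
            At Q: no left child.
            At Q: go right to E.
              At E: no left child.
              At E: go right to K.
                At K: go left to G.
                  G is a leaf — visit G.
                At K: go right to J.
                  J is a leaf — visit J.
                Visit K.
              Visit E.
            Visit Q.
          At W: go right to U.
            U is a leaf — visit U.
          Visit W.
        Visit N.
      At P: no right child.
      Visit P.
    Visit H.
  At Y: go right to V.
    V is a leaf — visit V.
  Visit Y.
At S: no right child.
Visit S.
Full post-order sequence: D, T, L, G, J, K, E, Q, U, W, N, P, H, V, Y, S.

K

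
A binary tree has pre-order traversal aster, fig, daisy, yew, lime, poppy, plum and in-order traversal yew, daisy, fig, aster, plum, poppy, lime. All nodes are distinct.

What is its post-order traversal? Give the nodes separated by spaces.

yew daisy fig plum poppy lime aster

The first element of pre-order is the root; it splits in-order into left and right subtrees.
Root aster: left subtree has 3 nodes {yew, daisy, fig}, right has 3 {plum, poppy, lime}.
  Root fig: left subtree has 2 nodes {yew, daisy}, right has 0 { }.
    Root daisy: left subtree has 1 node {yew}, right has 0 { }.
  Root lime: left subtree has 2 nodes {plum, poppy}, right has 0 { }.
    Root poppy: left subtree has 1 node {plum}, right has 0 { }.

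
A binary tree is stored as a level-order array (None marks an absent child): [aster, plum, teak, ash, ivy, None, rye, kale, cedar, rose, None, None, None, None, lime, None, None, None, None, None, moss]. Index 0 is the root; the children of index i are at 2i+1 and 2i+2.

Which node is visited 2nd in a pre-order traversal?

Pre-order visits the node, then its left subtree, then its right subtree.
Visit aster.
At aster: go left to plum.
  Visit plum.
  At plum: go left to ash.
    Visit ash.
    At ash: go left to kale.
      kale is a leaf — visit kale.
    At ash: go right to cedar.
      cedar is a leaf — visit cedar.
  At plum: go right to ivy.
    Visit ivy.
    At ivy: go left to rose.
      Visit rose.
      At rose: no left child.
      At rose: go right to moss.
        moss is a leaf — visit moss.
    At ivy: no right child.
At aster: go right to teak.
  Visit teak.
  At teak: no left child.
  At teak: go right to rye.
    Visit rye.
    At rye: no left child.
    At rye: go right to lime.
      lime is a leaf — visit lime.
Full pre-order sequence: aster, plum, ash, kale, cedar, ivy, rose, moss, teak, rye, lime.

plum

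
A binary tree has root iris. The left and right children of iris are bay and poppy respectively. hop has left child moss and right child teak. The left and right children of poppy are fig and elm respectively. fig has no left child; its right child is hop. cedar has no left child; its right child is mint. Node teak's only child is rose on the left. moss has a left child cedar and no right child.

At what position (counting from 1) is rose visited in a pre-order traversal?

10

Pre-order visits the node, then its left subtree, then its right subtree.
Visit iris.
At iris: go left to bay.
  bay is a leaf — visit bay.
At iris: go right to poppy.
  Visit poppy.
  At poppy: go left to fig.
    Visit fig.
    At fig: no left child.
    At fig: go right to hop.
      Visit hop.
      At hop: go left to moss.
        Visit moss.
        At moss: go left to cedar.
          Visit cedar.
          At cedar: no left child.
          At cedar: go right to mint.
            mint is a leaf — visit mint.
        At moss: no right child.
      At hop: go right to teak.
        Visit teak.
        At teak: go left to rose.
          rose is a leaf — visit rose.
        At teak: no right child.
  At poppy: go right to elm.
    elm is a leaf — visit elm.
Full pre-order sequence: iris, bay, poppy, fig, hop, moss, cedar, mint, teak, rose, elm.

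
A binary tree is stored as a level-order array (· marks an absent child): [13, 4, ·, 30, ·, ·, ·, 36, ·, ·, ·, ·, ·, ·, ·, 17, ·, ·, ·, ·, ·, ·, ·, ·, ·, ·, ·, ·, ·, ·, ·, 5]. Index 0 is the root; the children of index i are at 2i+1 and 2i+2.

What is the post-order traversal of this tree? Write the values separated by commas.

5, 17, 36, 30, 4, 13

Post-order visits the left subtree, then the right subtree, then the node.
At 13: go left to 4.
  At 4: go left to 30.
    At 30: go left to 36.
      At 36: go left to 17.
        At 17: go left to 5.
          5 is a leaf — visit 5.
        At 17: no right child.
        Visit 17.
      At 36: no right child.
      Visit 36.
    At 30: no right child.
    Visit 30.
  At 4: no right child.
  Visit 4.
At 13: no right child.
Visit 13.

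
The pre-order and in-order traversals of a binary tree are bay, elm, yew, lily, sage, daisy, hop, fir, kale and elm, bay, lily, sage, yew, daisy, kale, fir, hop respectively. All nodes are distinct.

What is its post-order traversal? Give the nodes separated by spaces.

The first element of pre-order is the root; it splits in-order into left and right subtrees.
Root bay: left subtree has 1 node {elm}, right has 7 {lily, sage, yew, daisy, kale, fir, hop}.
  Root yew: left subtree has 2 nodes {lily, sage}, right has 4 {daisy, kale, fir, hop}.
    Root lily: left subtree has 0 nodes { }, right has 1 {sage}.
    Root daisy: left subtree has 0 nodes { }, right has 3 {kale, fir, hop}.
      Root hop: left subtree has 2 nodes {kale, fir}, right has 0 { }.
        Root fir: left subtree has 1 node {kale}, right has 0 { }.

elm sage lily kale fir hop daisy yew bay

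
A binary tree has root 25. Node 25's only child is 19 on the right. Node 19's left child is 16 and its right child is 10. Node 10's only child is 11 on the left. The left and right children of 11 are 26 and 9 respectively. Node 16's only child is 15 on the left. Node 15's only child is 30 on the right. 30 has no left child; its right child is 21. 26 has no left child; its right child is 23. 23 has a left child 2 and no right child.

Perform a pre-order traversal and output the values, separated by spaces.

25 19 16 15 30 21 10 11 26 23 2 9

Pre-order visits the node, then its left subtree, then its right subtree.
Visit 25.
At 25: no left child.
At 25: go right to 19.
  Visit 19.
  At 19: go left to 16.
    Visit 16.
    At 16: go left to 15.
      Visit 15.
      At 15: no left child.
      At 15: go right to 30.
        Visit 30.
        At 30: no left child.
        At 30: go right to 21.
          21 is a leaf — visit 21.
    At 16: no right child.
  At 19: go right to 10.
    Visit 10.
    At 10: go left to 11.
      Visit 11.
      At 11: go left to 26.
        Visit 26.
        At 26: no left child.
        At 26: go right to 23.
          Visit 23.
          At 23: go left to 2.
            2 is a leaf — visit 2.
          At 23: no right child.
      At 11: go right to 9.
        9 is a leaf — visit 9.
    At 10: no right child.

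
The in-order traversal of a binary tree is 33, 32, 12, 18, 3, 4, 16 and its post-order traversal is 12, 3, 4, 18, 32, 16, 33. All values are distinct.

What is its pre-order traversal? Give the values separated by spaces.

33 16 32 18 12 4 3

The last element of post-order is the root; it splits in-order into left and right subtrees.
Root 33: left subtree has 0 nodes { }, right has 6 {32, 12, 18, 3, 4, 16}.
  Root 16: left subtree has 5 nodes {32, 12, 18, 3, 4}, right has 0 { }.
    Root 32: left subtree has 0 nodes { }, right has 4 {12, 18, 3, 4}.
      Root 18: left subtree has 1 node {12}, right has 2 {3, 4}.
        Root 4: left subtree has 1 node {3}, right has 0 { }.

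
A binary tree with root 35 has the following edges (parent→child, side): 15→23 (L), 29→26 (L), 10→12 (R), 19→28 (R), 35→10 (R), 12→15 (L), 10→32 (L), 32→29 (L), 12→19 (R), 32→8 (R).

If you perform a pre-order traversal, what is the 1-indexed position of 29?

Pre-order visits the node, then its left subtree, then its right subtree.
Visit 35.
At 35: no left child.
At 35: go right to 10.
  Visit 10.
  At 10: go left to 32.
    Visit 32.
    At 32: go left to 29.
      Visit 29.
      At 29: go left to 26.
        26 is a leaf — visit 26.
      At 29: no right child.
    At 32: go right to 8.
      8 is a leaf — visit 8.
  At 10: go right to 12.
    Visit 12.
    At 12: go left to 15.
      Visit 15.
      At 15: go left to 23.
        23 is a leaf — visit 23.
      At 15: no right child.
    At 12: go right to 19.
      Visit 19.
      At 19: no left child.
      At 19: go right to 28.
        28 is a leaf — visit 28.
Full pre-order sequence: 35, 10, 32, 29, 26, 8, 12, 15, 23, 19, 28.

4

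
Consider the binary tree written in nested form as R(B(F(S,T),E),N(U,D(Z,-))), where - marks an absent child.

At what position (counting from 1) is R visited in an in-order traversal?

In-order visits the left subtree, then the node, then the right subtree.
At R: go left to B.
  At B: go left to F.
    At F: go left to S.
      S is a leaf — visit S.
    Visit F.
    At F: go right to T.
      T is a leaf — visit T.
  Visit B.
  At B: go right to E.
    E is a leaf — visit E.
Visit R.
At R: go right to N.
  At N: go left to U.
    U is a leaf — visit U.
  Visit N.
  At N: go right to D.
    At D: go left to Z.
      Z is a leaf — visit Z.
    Visit D.
    At D: no right child.
Full in-order sequence: S, F, T, B, E, R, U, N, Z, D.

6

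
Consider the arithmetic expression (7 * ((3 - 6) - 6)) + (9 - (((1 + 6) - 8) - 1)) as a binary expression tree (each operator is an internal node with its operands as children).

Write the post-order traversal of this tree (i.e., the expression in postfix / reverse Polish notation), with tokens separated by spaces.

7 3 6 - 6 - * 9 1 6 + 8 - 1 - - +

Post-order on an expression tree gives postfix notation: for each operator, emit left operand, right operand, then the operator.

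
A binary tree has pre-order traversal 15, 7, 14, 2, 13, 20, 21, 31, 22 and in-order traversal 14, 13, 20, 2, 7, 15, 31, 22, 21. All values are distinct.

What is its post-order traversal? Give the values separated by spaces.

20 13 2 14 7 22 31 21 15

The first element of pre-order is the root; it splits in-order into left and right subtrees.
Root 15: left subtree has 5 nodes {14, 13, 20, 2, 7}, right has 3 {31, 22, 21}.
  Root 7: left subtree has 4 nodes {14, 13, 20, 2}, right has 0 { }.
    Root 14: left subtree has 0 nodes { }, right has 3 {13, 20, 2}.
      Root 2: left subtree has 2 nodes {13, 20}, right has 0 { }.
        Root 13: left subtree has 0 nodes { }, right has 1 {20}.
  Root 21: left subtree has 2 nodes {31, 22}, right has 0 { }.
    Root 31: left subtree has 0 nodes { }, right has 1 {22}.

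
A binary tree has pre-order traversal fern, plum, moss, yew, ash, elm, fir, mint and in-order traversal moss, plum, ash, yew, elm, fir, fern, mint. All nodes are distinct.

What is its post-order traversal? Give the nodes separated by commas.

moss, ash, fir, elm, yew, plum, mint, fern

The first element of pre-order is the root; it splits in-order into left and right subtrees.
Root fern: left subtree has 6 nodes {moss, plum, ash, yew, elm, fir}, right has 1 {mint}.
  Root plum: left subtree has 1 node {moss}, right has 4 {ash, yew, elm, fir}.
    Root yew: left subtree has 1 node {ash}, right has 2 {elm, fir}.
      Root elm: left subtree has 0 nodes { }, right has 1 {fir}.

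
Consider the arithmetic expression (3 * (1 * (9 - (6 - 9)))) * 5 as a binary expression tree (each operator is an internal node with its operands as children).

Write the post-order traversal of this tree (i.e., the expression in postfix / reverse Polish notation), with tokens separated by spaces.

Post-order on an expression tree gives postfix notation: for each operator, emit left operand, right operand, then the operator.

3 1 9 6 9 - - * * 5 *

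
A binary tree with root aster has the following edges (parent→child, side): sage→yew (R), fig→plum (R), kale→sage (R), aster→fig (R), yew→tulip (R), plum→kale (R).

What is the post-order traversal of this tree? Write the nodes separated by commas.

tulip, yew, sage, kale, plum, fig, aster

Post-order visits the left subtree, then the right subtree, then the node.
At aster: no left child.
At aster: go right to fig.
  At fig: no left child.
  At fig: go right to plum.
    At plum: no left child.
    At plum: go right to kale.
      At kale: no left child.
      At kale: go right to sage.
        At sage: no left child.
        At sage: go right to yew.
          At yew: no left child.
          At yew: go right to tulip.
            tulip is a leaf — visit tulip.
          Visit yew.
        Visit sage.
      Visit kale.
    Visit plum.
  Visit fig.
Visit aster.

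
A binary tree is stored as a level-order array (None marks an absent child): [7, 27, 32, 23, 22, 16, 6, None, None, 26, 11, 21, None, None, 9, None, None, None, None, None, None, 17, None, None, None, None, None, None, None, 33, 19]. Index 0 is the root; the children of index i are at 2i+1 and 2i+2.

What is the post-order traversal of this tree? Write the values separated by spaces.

23 26 17 11 22 27 21 16 33 19 9 6 32 7

Post-order visits the left subtree, then the right subtree, then the node.
At 7: go left to 27.
  At 27: go left to 23.
    23 is a leaf — visit 23.
  At 27: go right to 22.
    At 22: go left to 26.
      26 is a leaf — visit 26.
    At 22: go right to 11.
      At 11: go left to 17.
        17 is a leaf — visit 17.
      At 11: no right child.
      Visit 11.
    Visit 22.
  Visit 27.
At 7: go right to 32.
  At 32: go left to 16.
    At 16: go left to 21.
      21 is a leaf — visit 21.
    At 16: no right child.
    Visit 16.
  At 32: go right to 6.
    At 6: no left child.
    At 6: go right to 9.
      At 9: go left to 33.
        33 is a leaf — visit 33.
      At 9: go right to 19.
        19 is a leaf — visit 19.
      Visit 9.
    Visit 6.
  Visit 32.
Visit 7.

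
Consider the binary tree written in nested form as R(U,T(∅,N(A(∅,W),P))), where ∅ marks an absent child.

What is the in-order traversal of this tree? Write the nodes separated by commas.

In-order visits the left subtree, then the node, then the right subtree.
At R: go left to U.
  U is a leaf — visit U.
Visit R.
At R: go right to T.
  At T: no left child.
  Visit T.
  At T: go right to N.
    At N: go left to A.
      At A: no left child.
      Visit A.
      At A: go right to W.
        W is a leaf — visit W.
    Visit N.
    At N: go right to P.
      P is a leaf — visit P.

U, R, T, A, W, N, P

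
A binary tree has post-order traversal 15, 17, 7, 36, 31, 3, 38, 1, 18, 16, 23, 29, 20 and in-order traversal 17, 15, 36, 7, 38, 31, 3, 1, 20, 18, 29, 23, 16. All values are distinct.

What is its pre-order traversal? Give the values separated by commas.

20, 1, 38, 36, 17, 15, 7, 3, 31, 29, 18, 23, 16

The last element of post-order is the root; it splits in-order into left and right subtrees.
Root 20: left subtree has 8 nodes {17, 15, 36, 7, 38, 31, 3, 1}, right has 4 {18, 29, 23, 16}.
  Root 1: left subtree has 7 nodes {17, 15, 36, 7, 38, 31, 3}, right has 0 { }.
    Root 38: left subtree has 4 nodes {17, 15, 36, 7}, right has 2 {31, 3}.
      Root 36: left subtree has 2 nodes {17, 15}, right has 1 {7}.
        Root 17: left subtree has 0 nodes { }, right has 1 {15}.
      Root 3: left subtree has 1 node {31}, right has 0 { }.
  Root 29: left subtree has 1 node {18}, right has 2 {23, 16}.
    Root 23: left subtree has 0 nodes { }, right has 1 {16}.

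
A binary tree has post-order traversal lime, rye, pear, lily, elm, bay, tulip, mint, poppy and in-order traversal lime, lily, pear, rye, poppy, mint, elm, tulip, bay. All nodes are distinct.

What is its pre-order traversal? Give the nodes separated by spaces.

The last element of post-order is the root; it splits in-order into left and right subtrees.
Root poppy: left subtree has 4 nodes {lime, lily, pear, rye}, right has 4 {mint, elm, tulip, bay}.
  Root lily: left subtree has 1 node {lime}, right has 2 {pear, rye}.
    Root pear: left subtree has 0 nodes { }, right has 1 {rye}.
  Root mint: left subtree has 0 nodes { }, right has 3 {elm, tulip, bay}.
    Root tulip: left subtree has 1 node {elm}, right has 1 {bay}.

poppy lily lime pear rye mint tulip elm bay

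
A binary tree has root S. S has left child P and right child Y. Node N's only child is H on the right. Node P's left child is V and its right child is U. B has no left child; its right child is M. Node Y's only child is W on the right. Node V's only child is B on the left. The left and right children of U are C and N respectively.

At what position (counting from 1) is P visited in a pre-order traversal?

2

Pre-order visits the node, then its left subtree, then its right subtree.
Visit S.
At S: go left to P.
  Visit P.
  At P: go left to V.
    Visit V.
    At V: go left to B.
      Visit B.
      At B: no left child.
      At B: go right to M.
        M is a leaf — visit M.
    At V: no right child.
  At P: go right to U.
    Visit U.
    At U: go left to C.
      C is a leaf — visit C.
    At U: go right to N.
      Visit N.
      At N: no left child.
      At N: go right to H.
        H is a leaf — visit H.
At S: go right to Y.
  Visit Y.
  At Y: no left child.
  At Y: go right to W.
    W is a leaf — visit W.
Full pre-order sequence: S, P, V, B, M, U, C, N, H, Y, W.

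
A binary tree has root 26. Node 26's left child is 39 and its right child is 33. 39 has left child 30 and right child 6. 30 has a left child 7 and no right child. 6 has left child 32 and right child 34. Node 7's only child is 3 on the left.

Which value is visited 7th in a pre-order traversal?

Pre-order visits the node, then its left subtree, then its right subtree.
Visit 26.
At 26: go left to 39.
  Visit 39.
  At 39: go left to 30.
    Visit 30.
    At 30: go left to 7.
      Visit 7.
      At 7: go left to 3.
        3 is a leaf — visit 3.
      At 7: no right child.
    At 30: no right child.
  At 39: go right to 6.
    Visit 6.
    At 6: go left to 32.
      32 is a leaf — visit 32.
    At 6: go right to 34.
      34 is a leaf — visit 34.
At 26: go right to 33.
  33 is a leaf — visit 33.
Full pre-order sequence: 26, 39, 30, 7, 3, 6, 32, 34, 33.

32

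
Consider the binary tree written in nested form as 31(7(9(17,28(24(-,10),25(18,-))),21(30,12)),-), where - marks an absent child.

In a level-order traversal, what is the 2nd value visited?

7

Level-order visits nodes level by level from the root, left to right within each level.
Level 0: 31
Level 1: 7
Level 2: 9, 21
Level 3: 17, 28, 30, 12
Level 4: 24, 25
Level 5: 10, 18
Full level-order sequence: 31, 7, 9, 21, 17, 28, 30, 12, 24, 25, 10, 18.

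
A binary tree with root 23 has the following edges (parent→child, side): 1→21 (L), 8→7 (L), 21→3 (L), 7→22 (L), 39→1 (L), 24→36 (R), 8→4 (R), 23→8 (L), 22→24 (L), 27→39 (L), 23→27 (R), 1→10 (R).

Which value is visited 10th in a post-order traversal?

1

Post-order visits the left subtree, then the right subtree, then the node.
At 23: go left to 8.
  At 8: go left to 7.
    At 7: go left to 22.
      At 22: go left to 24.
        At 24: no left child.
        At 24: go right to 36.
          36 is a leaf — visit 36.
        Visit 24.
      At 22: no right child.
      Visit 22.
    At 7: no right child.
    Visit 7.
  At 8: go right to 4.
    4 is a leaf — visit 4.
  Visit 8.
At 23: go right to 27.
  At 27: go left to 39.
    At 39: go left to 1.
      At 1: go left to 21.
        At 21: go left to 3.
          3 is a leaf — visit 3.
        At 21: no right child.
        Visit 21.
      At 1: go right to 10.
        10 is a leaf — visit 10.
      Visit 1.
    At 39: no right child.
    Visit 39.
  At 27: no right child.
  Visit 27.
Visit 23.
Full post-order sequence: 36, 24, 22, 7, 4, 8, 3, 21, 10, 1, 39, 27, 23.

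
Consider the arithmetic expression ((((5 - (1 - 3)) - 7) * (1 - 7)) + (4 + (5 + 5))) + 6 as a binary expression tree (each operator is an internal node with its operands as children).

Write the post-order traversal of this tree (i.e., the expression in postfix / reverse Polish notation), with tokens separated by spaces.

Post-order on an expression tree gives postfix notation: for each operator, emit left operand, right operand, then the operator.

5 1 3 - - 7 - 1 7 - * 4 5 5 + + + 6 +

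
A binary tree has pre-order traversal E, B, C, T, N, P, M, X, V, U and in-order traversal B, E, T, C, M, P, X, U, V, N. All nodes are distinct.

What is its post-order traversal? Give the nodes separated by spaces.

The first element of pre-order is the root; it splits in-order into left and right subtrees.
Root E: left subtree has 1 node {B}, right has 8 {T, C, M, P, X, U, V, N}.
  Root C: left subtree has 1 node {T}, right has 6 {M, P, X, U, V, N}.
    Root N: left subtree has 5 nodes {M, P, X, U, V}, right has 0 { }.
      Root P: left subtree has 1 node {M}, right has 3 {X, U, V}.
        Root X: left subtree has 0 nodes { }, right has 2 {U, V}.
          Root V: left subtree has 1 node {U}, right has 0 { }.

B T M U V X P N C E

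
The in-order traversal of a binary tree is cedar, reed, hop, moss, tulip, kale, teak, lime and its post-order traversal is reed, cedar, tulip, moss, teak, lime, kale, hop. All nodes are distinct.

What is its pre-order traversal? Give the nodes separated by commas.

The last element of post-order is the root; it splits in-order into left and right subtrees.
Root hop: left subtree has 2 nodes {cedar, reed}, right has 5 {moss, tulip, kale, teak, lime}.
  Root cedar: left subtree has 0 nodes { }, right has 1 {reed}.
  Root kale: left subtree has 2 nodes {moss, tulip}, right has 2 {teak, lime}.
    Root moss: left subtree has 0 nodes { }, right has 1 {tulip}.
    Root lime: left subtree has 1 node {teak}, right has 0 { }.

hop, cedar, reed, kale, moss, tulip, lime, teak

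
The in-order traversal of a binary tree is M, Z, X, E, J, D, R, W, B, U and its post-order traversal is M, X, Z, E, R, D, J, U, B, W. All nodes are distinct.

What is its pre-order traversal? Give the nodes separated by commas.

W, J, E, Z, M, X, D, R, B, U

The last element of post-order is the root; it splits in-order into left and right subtrees.
Root W: left subtree has 7 nodes {M, Z, X, E, J, D, R}, right has 2 {B, U}.
  Root J: left subtree has 4 nodes {M, Z, X, E}, right has 2 {D, R}.
    Root E: left subtree has 3 nodes {M, Z, X}, right has 0 { }.
      Root Z: left subtree has 1 node {M}, right has 1 {X}.
    Root D: left subtree has 0 nodes { }, right has 1 {R}.
  Root B: left subtree has 0 nodes { }, right has 1 {U}.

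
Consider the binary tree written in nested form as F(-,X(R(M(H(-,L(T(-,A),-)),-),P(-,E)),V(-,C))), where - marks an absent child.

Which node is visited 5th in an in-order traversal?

L

In-order visits the left subtree, then the node, then the right subtree.
At F: no left child.
Visit F.
At F: go right to X.
  At X: go left to R.
    At R: go left to M.
      At M: go left to H.
        At H: no left child.
        Visit H.
        At H: go right to L.
          At L: go left to T.
            At T: no left child.
            Visit T.
            At T: go right to A.
              A is a leaf — visit A.
          Visit L.
          At L: no right child.
      Visit M.
      At M: no right child.
    Visit R.
    At R: go right to P.
      At P: no left child.
      Visit P.
      At P: go right to E.
        E is a leaf — visit E.
  Visit X.
  At X: go right to V.
    At V: no left child.
    Visit V.
    At V: go right to C.
      C is a leaf — visit C.
Full in-order sequence: F, H, T, A, L, M, R, P, E, X, V, C.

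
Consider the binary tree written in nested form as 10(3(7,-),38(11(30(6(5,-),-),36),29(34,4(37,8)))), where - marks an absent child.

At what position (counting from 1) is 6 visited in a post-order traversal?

Post-order visits the left subtree, then the right subtree, then the node.
At 10: go left to 3.
  At 3: go left to 7.
    7 is a leaf — visit 7.
  At 3: no right child.
  Visit 3.
At 10: go right to 38.
  At 38: go left to 11.
    At 11: go left to 30.
      At 30: go left to 6.
        At 6: go left to 5.
          5 is a leaf — visit 5.
        At 6: no right child.
        Visit 6.
      At 30: no right child.
      Visit 30.
    At 11: go right to 36.
      36 is a leaf — visit 36.
    Visit 11.
  At 38: go right to 29.
    At 29: go left to 34.
      34 is a leaf — visit 34.
    At 29: go right to 4.
      At 4: go left to 37.
        37 is a leaf — visit 37.
      At 4: go right to 8.
        8 is a leaf — visit 8.
      Visit 4.
    Visit 29.
  Visit 38.
Visit 10.
Full post-order sequence: 7, 3, 5, 6, 30, 36, 11, 34, 37, 8, 4, 29, 38, 10.

4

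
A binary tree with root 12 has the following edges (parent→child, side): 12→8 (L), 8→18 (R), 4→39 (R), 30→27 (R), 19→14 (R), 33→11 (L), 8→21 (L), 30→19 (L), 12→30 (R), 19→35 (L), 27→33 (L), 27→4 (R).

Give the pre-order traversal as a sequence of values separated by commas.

Pre-order visits the node, then its left subtree, then its right subtree.
Visit 12.
At 12: go left to 8.
  Visit 8.
  At 8: go left to 21.
    21 is a leaf — visit 21.
  At 8: go right to 18.
    18 is a leaf — visit 18.
At 12: go right to 30.
  Visit 30.
  At 30: go left to 19.
    Visit 19.
    At 19: go left to 35.
      35 is a leaf — visit 35.
    At 19: go right to 14.
      14 is a leaf — visit 14.
  At 30: go right to 27.
    Visit 27.
    At 27: go left to 33.
      Visit 33.
      At 33: go left to 11.
        11 is a leaf — visit 11.
      At 33: no right child.
    At 27: go right to 4.
      Visit 4.
      At 4: no left child.
      At 4: go right to 39.
        39 is a leaf — visit 39.

12, 8, 21, 18, 30, 19, 35, 14, 27, 33, 11, 4, 39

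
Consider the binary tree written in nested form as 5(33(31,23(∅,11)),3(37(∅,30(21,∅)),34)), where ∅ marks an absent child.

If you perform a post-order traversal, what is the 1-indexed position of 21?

5

Post-order visits the left subtree, then the right subtree, then the node.
At 5: go left to 33.
  At 33: go left to 31.
    31 is a leaf — visit 31.
  At 33: go right to 23.
    At 23: no left child.
    At 23: go right to 11.
      11 is a leaf — visit 11.
    Visit 23.
  Visit 33.
At 5: go right to 3.
  At 3: go left to 37.
    At 37: no left child.
    At 37: go right to 30.
      At 30: go left to 21.
        21 is a leaf — visit 21.
      At 30: no right child.
      Visit 30.
    Visit 37.
  At 3: go right to 34.
    34 is a leaf — visit 34.
  Visit 3.
Visit 5.
Full post-order sequence: 31, 11, 23, 33, 21, 30, 37, 34, 3, 5.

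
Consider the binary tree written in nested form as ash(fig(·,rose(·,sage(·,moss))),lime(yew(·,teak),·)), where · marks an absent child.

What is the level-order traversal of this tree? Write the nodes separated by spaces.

ash fig lime rose yew sage teak moss

Level-order visits nodes level by level from the root, left to right within each level.
Level 0: ash
Level 1: fig, lime
Level 2: rose, yew
Level 3: sage, teak
Level 4: moss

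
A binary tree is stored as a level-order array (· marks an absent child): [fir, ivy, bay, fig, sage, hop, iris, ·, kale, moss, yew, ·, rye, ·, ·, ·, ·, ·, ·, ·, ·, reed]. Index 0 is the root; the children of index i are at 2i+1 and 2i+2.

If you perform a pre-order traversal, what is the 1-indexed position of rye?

11

Pre-order visits the node, then its left subtree, then its right subtree.
Visit fir.
At fir: go left to ivy.
  Visit ivy.
  At ivy: go left to fig.
    Visit fig.
    At fig: no left child.
    At fig: go right to kale.
      kale is a leaf — visit kale.
  At ivy: go right to sage.
    Visit sage.
    At sage: go left to moss.
      moss is a leaf — visit moss.
    At sage: go right to yew.
      Visit yew.
      At yew: go left to reed.
        reed is a leaf — visit reed.
      At yew: no right child.
At fir: go right to bay.
  Visit bay.
  At bay: go left to hop.
    Visit hop.
    At hop: no left child.
    At hop: go right to rye.
      rye is a leaf — visit rye.
  At bay: go right to iris.
    iris is a leaf — visit iris.
Full pre-order sequence: fir, ivy, fig, kale, sage, moss, yew, reed, bay, hop, rye, iris.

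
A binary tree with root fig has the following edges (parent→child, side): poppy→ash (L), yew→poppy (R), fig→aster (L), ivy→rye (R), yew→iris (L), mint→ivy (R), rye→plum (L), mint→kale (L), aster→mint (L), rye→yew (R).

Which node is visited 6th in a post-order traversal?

Post-order visits the left subtree, then the right subtree, then the node.
At fig: go left to aster.
  At aster: go left to mint.
    At mint: go left to kale.
      kale is a leaf — visit kale.
    At mint: go right to ivy.
      At ivy: no left child.
      At ivy: go right to rye.
        At rye: go left to plum.
          plum is a leaf — visit plum.
        At rye: go right to yew.
          At yew: go left to iris.
            iris is a leaf — visit iris.
          At yew: go right to poppy.
            At poppy: go left to ash.
              ash is a leaf — visit ash.
            At poppy: no right child.
            Visit poppy.
          Visit yew.
        Visit rye.
      Visit ivy.
    Visit mint.
  At aster: no right child.
  Visit aster.
At fig: no right child.
Visit fig.
Full post-order sequence: kale, plum, iris, ash, poppy, yew, rye, ivy, mint, aster, fig.

yew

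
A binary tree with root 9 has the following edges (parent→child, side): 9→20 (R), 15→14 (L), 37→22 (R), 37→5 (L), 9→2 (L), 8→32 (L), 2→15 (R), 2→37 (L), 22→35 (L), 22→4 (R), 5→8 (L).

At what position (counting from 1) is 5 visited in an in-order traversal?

3

In-order visits the left subtree, then the node, then the right subtree.
At 9: go left to 2.
  At 2: go left to 37.
    At 37: go left to 5.
      At 5: go left to 8.
        At 8: go left to 32.
          32 is a leaf — visit 32.
        Visit 8.
        At 8: no right child.
      Visit 5.
      At 5: no right child.
    Visit 37.
    At 37: go right to 22.
      At 22: go left to 35.
        35 is a leaf — visit 35.
      Visit 22.
      At 22: go right to 4.
        4 is a leaf — visit 4.
  Visit 2.
  At 2: go right to 15.
    At 15: go left to 14.
      14 is a leaf — visit 14.
    Visit 15.
    At 15: no right child.
Visit 9.
At 9: go right to 20.
  20 is a leaf — visit 20.
Full in-order sequence: 32, 8, 5, 37, 35, 22, 4, 2, 14, 15, 9, 20.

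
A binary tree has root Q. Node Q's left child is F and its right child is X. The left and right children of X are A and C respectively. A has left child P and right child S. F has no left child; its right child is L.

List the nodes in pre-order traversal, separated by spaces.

Q F L X A P S C

Pre-order visits the node, then its left subtree, then its right subtree.
Visit Q.
At Q: go left to F.
  Visit F.
  At F: no left child.
  At F: go right to L.
    L is a leaf — visit L.
At Q: go right to X.
  Visit X.
  At X: go left to A.
    Visit A.
    At A: go left to P.
      P is a leaf — visit P.
    At A: go right to S.
      S is a leaf — visit S.
  At X: go right to C.
    C is a leaf — visit C.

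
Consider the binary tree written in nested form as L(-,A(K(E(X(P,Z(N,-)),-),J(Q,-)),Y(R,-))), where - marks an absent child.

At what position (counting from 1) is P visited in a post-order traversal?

Post-order visits the left subtree, then the right subtree, then the node.
At L: no left child.
At L: go right to A.
  At A: go left to K.
    At K: go left to E.
      At E: go left to X.
        At X: go left to P.
          P is a leaf — visit P.
        At X: go right to Z.
          At Z: go left to N.
            N is a leaf — visit N.
          At Z: no right child.
          Visit Z.
        Visit X.
      At E: no right child.
      Visit E.
    At K: go right to J.
      At J: go left to Q.
        Q is a leaf — visit Q.
      At J: no right child.
      Visit J.
    Visit K.
  At A: go right to Y.
    At Y: go left to R.
      R is a leaf — visit R.
    At Y: no right child.
    Visit Y.
  Visit A.
Visit L.
Full post-order sequence: P, N, Z, X, E, Q, J, K, R, Y, A, L.

1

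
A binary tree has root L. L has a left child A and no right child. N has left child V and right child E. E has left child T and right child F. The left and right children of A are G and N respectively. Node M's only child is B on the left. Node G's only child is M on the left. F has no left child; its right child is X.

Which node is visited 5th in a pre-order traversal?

B

Pre-order visits the node, then its left subtree, then its right subtree.
Visit L.
At L: go left to A.
  Visit A.
  At A: go left to G.
    Visit G.
    At G: go left to M.
      Visit M.
      At M: go left to B.
        B is a leaf — visit B.
      At M: no right child.
    At G: no right child.
  At A: go right to N.
    Visit N.
    At N: go left to V.
      V is a leaf — visit V.
    At N: go right to E.
      Visit E.
      At E: go left to T.
        T is a leaf — visit T.
      At E: go right to F.
        Visit F.
        At F: no left child.
        At F: go right to X.
          X is a leaf — visit X.
At L: no right child.
Full pre-order sequence: L, A, G, M, B, N, V, E, T, F, X.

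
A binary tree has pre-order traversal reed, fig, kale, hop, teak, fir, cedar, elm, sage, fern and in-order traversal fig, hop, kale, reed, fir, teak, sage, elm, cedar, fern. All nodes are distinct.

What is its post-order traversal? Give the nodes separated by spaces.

hop kale fig fir sage elm fern cedar teak reed

The first element of pre-order is the root; it splits in-order into left and right subtrees.
Root reed: left subtree has 3 nodes {fig, hop, kale}, right has 6 {fir, teak, sage, elm, cedar, fern}.
  Root fig: left subtree has 0 nodes { }, right has 2 {hop, kale}.
    Root kale: left subtree has 1 node {hop}, right has 0 { }.
  Root teak: left subtree has 1 node {fir}, right has 4 {sage, elm, cedar, fern}.
    Root cedar: left subtree has 2 nodes {sage, elm}, right has 1 {fern}.
      Root elm: left subtree has 1 node {sage}, right has 0 { }.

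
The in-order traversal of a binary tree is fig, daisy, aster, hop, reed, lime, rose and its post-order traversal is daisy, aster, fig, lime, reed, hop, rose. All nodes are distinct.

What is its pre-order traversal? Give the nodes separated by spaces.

rose hop fig aster daisy reed lime

The last element of post-order is the root; it splits in-order into left and right subtrees.
Root rose: left subtree has 6 nodes {fig, daisy, aster, hop, reed, lime}, right has 0 { }.
  Root hop: left subtree has 3 nodes {fig, daisy, aster}, right has 2 {reed, lime}.
    Root fig: left subtree has 0 nodes { }, right has 2 {daisy, aster}.
      Root aster: left subtree has 1 node {daisy}, right has 0 { }.
    Root reed: left subtree has 0 nodes { }, right has 1 {lime}.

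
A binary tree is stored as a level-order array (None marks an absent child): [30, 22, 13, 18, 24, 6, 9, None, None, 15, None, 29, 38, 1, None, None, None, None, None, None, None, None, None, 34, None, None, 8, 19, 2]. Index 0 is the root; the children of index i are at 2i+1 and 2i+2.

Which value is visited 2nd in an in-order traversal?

22

In-order visits the left subtree, then the node, then the right subtree.
At 30: go left to 22.
  At 22: go left to 18.
    18 is a leaf — visit 18.
  Visit 22.
  At 22: go right to 24.
    At 24: go left to 15.
      15 is a leaf — visit 15.
    Visit 24.
    At 24: no right child.
Visit 30.
At 30: go right to 13.
  At 13: go left to 6.
    At 6: go left to 29.
      At 29: go left to 34.
        34 is a leaf — visit 34.
      Visit 29.
      At 29: no right child.
    Visit 6.
    At 6: go right to 38.
      At 38: no left child.
      Visit 38.
      At 38: go right to 8.
        8 is a leaf — visit 8.
  Visit 13.
  At 13: go right to 9.
    At 9: go left to 1.
      At 1: go left to 19.
        19 is a leaf — visit 19.
      Visit 1.
      At 1: go right to 2.
        2 is a leaf — visit 2.
    Visit 9.
    At 9: no right child.
Full in-order sequence: 18, 22, 15, 24, 30, 34, 29, 6, 38, 8, 13, 19, 1, 2, 9.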